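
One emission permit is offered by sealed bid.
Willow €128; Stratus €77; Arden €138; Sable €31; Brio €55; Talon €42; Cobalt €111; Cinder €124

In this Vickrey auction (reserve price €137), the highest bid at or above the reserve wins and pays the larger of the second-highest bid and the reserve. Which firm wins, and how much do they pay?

Arden pays €137

Vickrey auction (reserve price €137): the highest bid at or above the reserve wins and pays the larger of the second-highest bid and the reserve.
Bids in order: 138 (Arden) > 128 (Willow) > 124 (Cinder) > 111 (Cobalt) > 77 (Stratus) > 55 (Brio) > …
Arden has the top bid at or above the reserve (€138).
max(second-highest €128, reserve €137) = €137.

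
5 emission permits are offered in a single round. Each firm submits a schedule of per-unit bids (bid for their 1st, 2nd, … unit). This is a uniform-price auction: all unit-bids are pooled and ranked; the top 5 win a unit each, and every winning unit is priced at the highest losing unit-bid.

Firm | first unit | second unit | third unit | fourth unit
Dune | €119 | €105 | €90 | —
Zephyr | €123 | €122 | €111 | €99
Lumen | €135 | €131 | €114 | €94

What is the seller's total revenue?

Pooled unit-bids ranked (top 5): 135 (Lumen-1), 131 (Lumen-2), 123 (Zephyr-1), 122 (Zephyr-2), 119 (Dune-1)
The (k+1)-th unit-bid is €114.
Allocation: Dune 1, Lumen 2, Zephyr 2. Every unit priced at €114.
Revenue = 5 × 114 = €570.

Total revenue: €570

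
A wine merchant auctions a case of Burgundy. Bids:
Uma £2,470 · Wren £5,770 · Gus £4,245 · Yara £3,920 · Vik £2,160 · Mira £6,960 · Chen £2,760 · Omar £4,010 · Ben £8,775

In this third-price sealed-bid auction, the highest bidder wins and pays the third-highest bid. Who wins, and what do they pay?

Ben pays £5,770

Rule: the highest bidder wins and pays the third-highest bid.
Bids ranked: 8,775 (Ben) > 6,960 (Mira) > 5,770 (Wren) > 4,245 (Gus) > 4,010 (Omar) > 3,920 (Yara) > …
Ben is highest; pays the third-highest bid, £5,770.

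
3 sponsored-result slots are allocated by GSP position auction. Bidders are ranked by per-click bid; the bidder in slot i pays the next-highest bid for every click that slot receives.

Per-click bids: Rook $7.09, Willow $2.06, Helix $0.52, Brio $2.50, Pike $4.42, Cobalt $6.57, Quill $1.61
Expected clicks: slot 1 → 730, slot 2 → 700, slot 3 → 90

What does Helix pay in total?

Per-click bids in order: $7.09 (Rook) > $6.57 (Cobalt) > $4.42 (Pike) > $2.50 (Brio) > …
Helix ranks below slot 3 → no slot, pays nothing.

Helix pays $0.00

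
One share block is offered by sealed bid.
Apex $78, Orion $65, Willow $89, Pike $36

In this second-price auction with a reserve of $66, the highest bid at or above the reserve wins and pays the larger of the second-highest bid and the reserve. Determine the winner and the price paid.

Bids ranked: 89 (Willow) > 78 (Apex) > 65 (Orion) > 36 (Pike)
Highest eligible bid: Willow at $89.
Second-highest bid $78 exceeds the reserve $66 → payment $78.

Willow pays $78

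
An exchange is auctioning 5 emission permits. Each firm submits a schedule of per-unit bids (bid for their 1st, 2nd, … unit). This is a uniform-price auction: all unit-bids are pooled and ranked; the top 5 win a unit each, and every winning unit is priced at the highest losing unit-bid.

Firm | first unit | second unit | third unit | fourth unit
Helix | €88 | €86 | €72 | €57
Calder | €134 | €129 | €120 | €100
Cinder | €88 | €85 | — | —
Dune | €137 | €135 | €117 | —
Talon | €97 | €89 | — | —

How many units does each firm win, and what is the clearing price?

All unit-bids, highest first — top 5: 137 (Dune-1), 135 (Dune-2), 134 (Calder-1), 129 (Calder-2), 120 (Calder-3)
First bid not allocated: €117.
Allocation: Calder 3, Dune 2.

Calder 3, Dune 2; clearing price €117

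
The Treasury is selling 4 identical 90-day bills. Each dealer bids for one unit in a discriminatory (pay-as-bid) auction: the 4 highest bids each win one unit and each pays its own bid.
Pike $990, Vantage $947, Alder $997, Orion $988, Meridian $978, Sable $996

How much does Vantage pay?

Ordering the bids: 997 (Alder), 996 (Sable), 990 (Pike), 988 (Orion), 978 (Meridian), 947 (Vantage)
Winners (4 units): Alder, Sable, Pike, Orion.
Vantage does not win → $0.

Vantage pays $0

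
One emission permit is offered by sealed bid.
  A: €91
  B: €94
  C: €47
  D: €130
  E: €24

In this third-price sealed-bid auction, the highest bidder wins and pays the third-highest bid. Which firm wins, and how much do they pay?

D pays €91

Third-price sealed-bid auction: the highest bidder wins and pays the third-highest bid.
Bids in order: 130 (D) > 94 (B) > 91 (A) > 47 (C) > 24 (E)
D is highest; pays the third-highest bid, €91.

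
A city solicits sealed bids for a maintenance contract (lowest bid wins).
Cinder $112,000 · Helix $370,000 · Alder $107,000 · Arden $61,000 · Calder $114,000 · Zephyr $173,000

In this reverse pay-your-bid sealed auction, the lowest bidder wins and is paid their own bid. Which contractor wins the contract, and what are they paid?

Arden is paid $61,000

Bids ranked: 61,000 (Arden) < 107,000 (Alder) < 112,000 (Cinder) < 114,000 (Calder) < 173,000 (Zephyr) < 370,000 (Helix)
Arden is lowest → is paid own bid, $61,000.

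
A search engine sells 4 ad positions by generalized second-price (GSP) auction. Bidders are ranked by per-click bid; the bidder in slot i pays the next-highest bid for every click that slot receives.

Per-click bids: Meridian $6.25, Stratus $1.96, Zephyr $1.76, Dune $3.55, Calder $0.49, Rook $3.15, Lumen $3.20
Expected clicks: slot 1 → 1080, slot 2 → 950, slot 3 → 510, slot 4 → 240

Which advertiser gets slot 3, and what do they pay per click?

Sorting advertisers: $6.25 (Meridian) > $3.55 (Dune) > $3.20 (Lumen) > $3.15 (Rook) > $1.96 (Stratus) > …
Slot 3 goes to the third-ranked bidder, Lumen, who pays the next bid down: $3.15/click.

Lumen; $3.15 per click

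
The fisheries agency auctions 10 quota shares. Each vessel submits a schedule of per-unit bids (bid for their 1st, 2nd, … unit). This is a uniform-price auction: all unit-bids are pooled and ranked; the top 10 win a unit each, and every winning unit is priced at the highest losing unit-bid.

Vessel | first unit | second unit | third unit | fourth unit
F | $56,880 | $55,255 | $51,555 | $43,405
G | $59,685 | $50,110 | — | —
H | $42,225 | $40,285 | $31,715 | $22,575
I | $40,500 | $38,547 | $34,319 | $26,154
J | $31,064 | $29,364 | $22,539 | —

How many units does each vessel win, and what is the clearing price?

F 4, G 2, H 2, I 2; clearing price $34,319

Merging the schedules and taking the best 10: 59,685 (G-1), 56,880 (F-1), 55,255 (F-2), 51,555 (F-3), 50,110 (G-2), 43,405 (F-4), 42,225 (H-1), 40,500 (I-1), 40,285 (H-2), 38,547 (I-2)
First bid not allocated: $34,319.
Allocation: F 4, G 2, H 2, I 2.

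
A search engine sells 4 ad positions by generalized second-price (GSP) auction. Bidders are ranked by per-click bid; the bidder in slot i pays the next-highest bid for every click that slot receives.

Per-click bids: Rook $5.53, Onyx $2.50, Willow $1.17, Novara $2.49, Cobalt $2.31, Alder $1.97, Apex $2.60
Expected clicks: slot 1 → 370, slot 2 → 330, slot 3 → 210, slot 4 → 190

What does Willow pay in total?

Willow pays $0.00

Sorting advertisers: $5.53 (Rook) > $2.60 (Apex) > $2.50 (Onyx) > $2.49 (Novara) > $2.31 (Cobalt) > …
Willow ranks below slot 4 → no slot, pays nothing.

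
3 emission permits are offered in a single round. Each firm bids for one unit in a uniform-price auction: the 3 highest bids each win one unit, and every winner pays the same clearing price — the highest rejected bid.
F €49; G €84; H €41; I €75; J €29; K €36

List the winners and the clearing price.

G, I, F; each pays €41

Bids ranked high→low: 84 (G), 75 (I), 49 (F), 41 (H), 36 (K), …
The 3 highest are G, I, F.
Clearing price = highest rejected bid = €41.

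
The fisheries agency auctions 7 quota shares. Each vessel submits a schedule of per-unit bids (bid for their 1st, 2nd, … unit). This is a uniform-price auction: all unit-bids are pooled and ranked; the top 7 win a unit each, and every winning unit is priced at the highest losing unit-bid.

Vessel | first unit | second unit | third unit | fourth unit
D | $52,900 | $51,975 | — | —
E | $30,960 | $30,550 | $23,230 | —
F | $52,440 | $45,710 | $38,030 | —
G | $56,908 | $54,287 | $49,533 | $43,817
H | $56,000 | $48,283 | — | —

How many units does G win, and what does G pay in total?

All unit-bids, highest first — top 7: 56,908 (G-1), 56,000 (H-1), 54,287 (G-2), 52,900 (D-1), 52,440 (F-1), 51,975 (D-2), 49,533 (G-3)
The (k+1)-th unit-bid is $48,283.
G wins 3 unit(s) at $48,283 each.

G: 3 units, pays $144,849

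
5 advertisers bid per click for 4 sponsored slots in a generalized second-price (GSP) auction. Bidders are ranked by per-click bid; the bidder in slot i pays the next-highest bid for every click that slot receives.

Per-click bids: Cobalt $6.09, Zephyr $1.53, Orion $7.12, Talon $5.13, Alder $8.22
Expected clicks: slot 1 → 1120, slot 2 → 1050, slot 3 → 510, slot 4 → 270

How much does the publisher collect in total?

Total revenue: $17398.30

Per-click bids in order: $8.22 (Alder) > $7.12 (Orion) > $6.09 (Cobalt) > $5.13 (Talon) > $1.53 (Zephyr)
Slot 1: Alder pays $7.12 × 1120 = $7974.40
Slot 2: Orion pays $6.09 × 1050 = $6394.50
Slot 3: Cobalt pays $5.13 × 510 = $2616.30
Slot 4: Talon pays $1.53 × 270 = $413.10
Total = $17398.30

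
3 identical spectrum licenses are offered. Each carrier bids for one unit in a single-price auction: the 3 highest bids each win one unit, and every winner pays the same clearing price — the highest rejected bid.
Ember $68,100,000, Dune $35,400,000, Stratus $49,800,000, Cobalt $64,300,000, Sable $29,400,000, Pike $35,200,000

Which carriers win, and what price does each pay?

Bids ranked high→low: 68,100,000 (Ember), 64,300,000 (Cobalt), 49,800,000 (Stratus), 35,400,000 (Dune), 35,200,000 (Pike), …
Top 3: Ember, Cobalt, Stratus.
Clearing price = highest rejected bid = $35,400,000.

Ember, Cobalt, Stratus; each pays $35,400,000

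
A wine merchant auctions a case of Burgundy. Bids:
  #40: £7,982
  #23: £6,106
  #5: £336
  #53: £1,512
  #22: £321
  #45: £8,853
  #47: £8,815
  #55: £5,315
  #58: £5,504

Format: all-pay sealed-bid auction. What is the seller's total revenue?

Sorting bids: 8,853 (#45) > 8,815 (#47) > 7,982 (#40) > 6,106 (#23) > 5,504 (#58) > 5,315 (#55) > …
Every bidder forfeits their bid regardless of winning.
Revenue = 7,982 + 6,106 + 336 + 1,512 + 321 + 8,853 + 8,815 + 5,315 + 5,504 = £44,744.

Total revenue: £44,744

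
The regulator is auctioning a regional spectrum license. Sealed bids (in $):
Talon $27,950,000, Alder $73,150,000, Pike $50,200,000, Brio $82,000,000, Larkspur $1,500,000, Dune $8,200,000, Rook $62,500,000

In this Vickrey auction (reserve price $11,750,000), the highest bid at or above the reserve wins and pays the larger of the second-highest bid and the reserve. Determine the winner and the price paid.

Sorting bids: 82,000,000 (Brio) > 73,150,000 (Alder) > 62,500,000 (Rook) > 50,200,000 (Pike) > 27,950,000 (Talon) > 8,200,000 (Dune) > …
Brio has the top bid at or above the reserve ($82,000,000).
max(second-highest $73,150,000, reserve $11,750,000) = $73,150,000; the reserve does not bind.

Brio pays $73,150,000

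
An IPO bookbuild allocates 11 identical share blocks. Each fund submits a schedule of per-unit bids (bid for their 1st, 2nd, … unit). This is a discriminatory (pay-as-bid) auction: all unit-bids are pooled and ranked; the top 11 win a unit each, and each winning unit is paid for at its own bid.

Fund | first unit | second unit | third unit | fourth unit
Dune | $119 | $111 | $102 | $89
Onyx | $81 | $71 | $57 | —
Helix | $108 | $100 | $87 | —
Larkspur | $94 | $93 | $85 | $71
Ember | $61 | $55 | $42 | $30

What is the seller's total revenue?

Pooled unit-bids ranked (top 11): 119 (Dune-1), 111 (Dune-2), 108 (Helix-1), 102 (Dune-3), 100 (Helix-2), 94 (Larkspur-1), 93 (Larkspur-2), 89 (Dune-4), 87 (Helix-3), 85 (Larkspur-3), 81 (Onyx-1)
Next rejected bid: $71 (not a price — pay-as-bid).
Each winning unit pays its own bid.
Revenue = 119 + 111 + 108 + 102 + 100 + 94 + 93 + 89 + 87 + 85 + 81 = $1,069.

Total revenue: $1,069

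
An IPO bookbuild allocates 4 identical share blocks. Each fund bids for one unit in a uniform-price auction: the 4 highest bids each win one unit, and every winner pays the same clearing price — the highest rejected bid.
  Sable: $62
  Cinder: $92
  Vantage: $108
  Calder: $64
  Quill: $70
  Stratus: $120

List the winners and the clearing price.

Sorting: 120 (Stratus), 108 (Vantage), 92 (Cinder), 70 (Quill), 64 (Calder), 62 (Sable)
The 4 highest are Stratus, Vantage, Cinder, Quill.
Highest unsuccessful bid: $64 → clearing price.

Stratus, Vantage, Cinder, Quill; each pays $64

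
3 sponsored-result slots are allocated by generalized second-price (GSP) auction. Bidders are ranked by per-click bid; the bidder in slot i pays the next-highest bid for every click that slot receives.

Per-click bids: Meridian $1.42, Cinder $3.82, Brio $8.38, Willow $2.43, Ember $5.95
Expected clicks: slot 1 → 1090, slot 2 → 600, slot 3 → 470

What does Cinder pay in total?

Ranked by bid: $8.38 (Brio) > $5.95 (Ember) > $3.82 (Cinder) > $2.43 (Willow) > …
Cinder holds slot 3 → pays next bid $2.43 × 470 clicks = $1142.10.

Cinder pays $1142.10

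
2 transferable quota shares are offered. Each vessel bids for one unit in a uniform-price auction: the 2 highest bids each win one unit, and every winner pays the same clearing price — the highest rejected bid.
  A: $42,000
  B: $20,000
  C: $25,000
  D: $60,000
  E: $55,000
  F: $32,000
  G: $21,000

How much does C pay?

Bids ranked high→low: 60,000 (D), 55,000 (E), 42,000 (A), 32,000 (F), …
The 2 highest are D, E.
Clearing price = highest rejected bid = $42,000.
C does not win → pays $0.

C pays $0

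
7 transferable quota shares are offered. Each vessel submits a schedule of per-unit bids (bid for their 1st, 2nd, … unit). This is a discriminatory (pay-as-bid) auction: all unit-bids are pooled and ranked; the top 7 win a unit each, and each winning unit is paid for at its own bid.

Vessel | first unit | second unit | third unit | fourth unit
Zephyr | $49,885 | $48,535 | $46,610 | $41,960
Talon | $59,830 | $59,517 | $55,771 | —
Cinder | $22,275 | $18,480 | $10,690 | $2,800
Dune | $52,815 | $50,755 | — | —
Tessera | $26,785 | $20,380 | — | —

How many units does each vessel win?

Merging the schedules and taking the best 7: 59,830 (Talon-1), 59,517 (Talon-2), 55,771 (Talon-3), 52,815 (Dune-1), 50,755 (Dune-2), 49,885 (Zephyr-1), 48,535 (Zephyr-2)
Next rejected bid: $46,610 (not a price — pay-as-bid).
Allocation: Dune 2, Talon 3, Zephyr 2.

Dune 2, Talon 3, Zephyr 2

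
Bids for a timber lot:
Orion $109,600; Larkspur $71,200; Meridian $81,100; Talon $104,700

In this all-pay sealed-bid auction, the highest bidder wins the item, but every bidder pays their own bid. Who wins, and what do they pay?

Orion pays $109,600

Bids in order: 109,600 (Orion) > 104,700 (Talon) > 81,100 (Meridian) > 71,200 (Larkspur)
Orion wins with the top bid; all bids are sunk regardless.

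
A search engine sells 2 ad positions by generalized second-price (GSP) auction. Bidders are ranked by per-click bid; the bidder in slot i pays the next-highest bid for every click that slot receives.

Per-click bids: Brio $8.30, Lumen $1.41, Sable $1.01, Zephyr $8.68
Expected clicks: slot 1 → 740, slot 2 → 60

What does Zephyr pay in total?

Sorting advertisers: $8.68 (Zephyr) > $8.30 (Brio) > $1.41 (Lumen) > …
Zephyr holds slot 1 → pays next bid $8.30 × 740 clicks = $6142.00.

Zephyr pays $6142.00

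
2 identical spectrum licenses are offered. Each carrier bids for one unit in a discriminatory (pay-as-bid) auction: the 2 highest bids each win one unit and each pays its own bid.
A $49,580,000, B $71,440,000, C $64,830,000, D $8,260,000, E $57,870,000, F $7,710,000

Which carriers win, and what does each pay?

B $71,440,000, C $64,830,000

Bids ranked high→low: 71,440,000 (B), 64,830,000 (C), 57,870,000 (E), 49,580,000 (A), …
The 2 highest are B, C.
Each winner pays its own bid: B $71,440,000, C $64,830,000.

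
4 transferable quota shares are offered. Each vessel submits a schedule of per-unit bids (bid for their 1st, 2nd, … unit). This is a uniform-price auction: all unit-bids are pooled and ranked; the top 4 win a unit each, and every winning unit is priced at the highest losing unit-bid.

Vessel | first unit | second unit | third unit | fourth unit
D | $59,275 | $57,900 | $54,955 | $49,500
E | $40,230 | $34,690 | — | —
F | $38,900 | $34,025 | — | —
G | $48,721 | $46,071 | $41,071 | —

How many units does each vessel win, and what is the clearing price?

D 4; clearing price $48,721

Merging the schedules and taking the best 4: 59,275 (D-1), 57,900 (D-2), 54,955 (D-3), 49,500 (D-4)
The (k+1)-th unit-bid is $48,721.
Allocation: D 4.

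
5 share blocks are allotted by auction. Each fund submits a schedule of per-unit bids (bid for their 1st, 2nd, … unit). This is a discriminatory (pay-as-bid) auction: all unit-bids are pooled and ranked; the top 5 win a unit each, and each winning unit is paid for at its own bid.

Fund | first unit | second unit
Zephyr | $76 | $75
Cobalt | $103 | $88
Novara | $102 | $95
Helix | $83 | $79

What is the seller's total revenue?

Total revenue: $471

Merging the schedules and taking the best 5: 103 (Cobalt-1), 102 (Novara-1), 95 (Novara-2), 88 (Cobalt-2), 83 (Helix-1)
Next rejected bid: $79 (not a price — pay-as-bid).
Each winning unit pays its own bid.
Revenue = 103 + 102 + 95 + 88 + 83 = $471.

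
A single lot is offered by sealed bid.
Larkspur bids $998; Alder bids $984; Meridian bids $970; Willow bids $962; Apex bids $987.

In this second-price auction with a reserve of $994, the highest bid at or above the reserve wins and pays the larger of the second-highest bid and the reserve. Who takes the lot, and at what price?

Rule: the highest bid at or above the reserve wins and pays the larger of the second-highest bid and the reserve.
Sorting bids: 998 (Larkspur) > 987 (Apex) > 984 (Alder) > 970 (Meridian) > 962 (Willow)
Larkspur has the top bid at or above the reserve ($998).
max(second-highest $987, reserve $994) = $994.

Larkspur pays $994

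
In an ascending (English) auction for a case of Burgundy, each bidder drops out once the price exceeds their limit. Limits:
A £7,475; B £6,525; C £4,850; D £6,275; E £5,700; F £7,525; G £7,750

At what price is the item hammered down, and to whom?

G wins at £7,525

Limits in order: 7,750 (G) > 7,525 (F) > 7,475 (A) > 6,525 (B) > 6,275 (D) > 5,700 (E) > …
Bidding ends when F exits at £7,525; G takes it.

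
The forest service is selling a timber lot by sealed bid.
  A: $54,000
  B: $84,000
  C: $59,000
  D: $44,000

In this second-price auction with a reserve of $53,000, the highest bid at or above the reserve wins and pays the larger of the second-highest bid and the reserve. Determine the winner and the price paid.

B pays $59,000

Bids in order: 84,000 (B) > 59,000 (C) > 54,000 (A) > 44,000 (D)
Highest eligible bid: B at $84,000.
max(second-highest $59,000, reserve $53,000) = $59,000; the reserve does not bind.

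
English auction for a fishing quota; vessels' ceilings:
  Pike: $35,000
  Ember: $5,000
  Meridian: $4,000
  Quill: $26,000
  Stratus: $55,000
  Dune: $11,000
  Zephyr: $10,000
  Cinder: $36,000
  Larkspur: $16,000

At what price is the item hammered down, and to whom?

Rule: the price rises until one bidder remains; the winner pays the price at which the last rival dropped out.
Limits ranked: 55,000 (Stratus) > 36,000 (Cinder) > 35,000 (Pike) > 26,000 (Quill) > 16,000 (Larkspur) > 11,000 (Dune) > …
Cinder is the last rival to drop out, at $36,000; Stratus remains and wins at that price.

Stratus wins at $36,000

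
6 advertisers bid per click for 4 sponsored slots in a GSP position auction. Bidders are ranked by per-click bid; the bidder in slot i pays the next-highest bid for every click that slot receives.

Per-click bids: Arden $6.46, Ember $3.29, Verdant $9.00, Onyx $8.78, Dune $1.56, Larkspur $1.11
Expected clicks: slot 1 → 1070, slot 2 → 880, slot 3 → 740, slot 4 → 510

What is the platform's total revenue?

Per-click bids in order: $9.00 (Verdant) > $8.78 (Onyx) > $6.46 (Arden) > $3.29 (Ember) > $1.56 (Dune) > …
Slot 1: Verdant pays $8.78 × 1070 = $9394.60
Slot 2: Onyx pays $6.46 × 880 = $5684.80
Slot 3: Arden pays $3.29 × 740 = $2434.60
Slot 4: Ember pays $1.56 × 510 = $795.60
Total = $18309.60

Total revenue: $18309.60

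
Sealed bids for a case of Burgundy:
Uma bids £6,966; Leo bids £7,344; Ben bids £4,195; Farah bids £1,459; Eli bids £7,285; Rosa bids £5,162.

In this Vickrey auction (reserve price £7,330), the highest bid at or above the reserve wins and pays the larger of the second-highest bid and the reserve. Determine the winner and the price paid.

Leo pays £7,330

Sorting bids: 7,344 (Leo) > 7,285 (Eli) > 6,966 (Uma) > 5,162 (Rosa) > 4,195 (Ben) > 1,459 (Farah)
Leo has the top bid at or above the reserve (£7,344).
max(second-highest £7,285, reserve £7,330) = £7,330.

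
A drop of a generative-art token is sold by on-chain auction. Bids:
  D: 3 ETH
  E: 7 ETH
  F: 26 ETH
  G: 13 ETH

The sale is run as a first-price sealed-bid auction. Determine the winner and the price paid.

F pays 26 ETH

Bids ranked: 26 (F) > 13 (G) > 7 (E) > 3 (D)
First-price: F pays what they bid, 26 ETH.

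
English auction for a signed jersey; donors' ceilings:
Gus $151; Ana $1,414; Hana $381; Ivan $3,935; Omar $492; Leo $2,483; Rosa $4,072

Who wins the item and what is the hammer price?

Sorting limits: 4,072 (Rosa) > 3,935 (Ivan) > 2,483 (Leo) > 1,414 (Ana) > 492 (Omar) > 381 (Hana) > …
Ivan is the last rival to drop out, at $3,935; Rosa remains and wins at that price.

Rosa wins at $3,935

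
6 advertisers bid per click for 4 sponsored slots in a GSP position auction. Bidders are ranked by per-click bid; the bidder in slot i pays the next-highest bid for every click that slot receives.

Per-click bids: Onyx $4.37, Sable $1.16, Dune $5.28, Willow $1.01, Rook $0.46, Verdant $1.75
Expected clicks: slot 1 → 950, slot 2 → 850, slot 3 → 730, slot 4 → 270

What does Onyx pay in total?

Onyx pays $1487.50

Ranked by bid: $5.28 (Dune) > $4.37 (Onyx) > $1.75 (Verdant) > $1.16 (Sable) > $1.01 (Willow) > …
Onyx holds slot 2 → pays next bid $1.75 × 850 clicks = $1487.50.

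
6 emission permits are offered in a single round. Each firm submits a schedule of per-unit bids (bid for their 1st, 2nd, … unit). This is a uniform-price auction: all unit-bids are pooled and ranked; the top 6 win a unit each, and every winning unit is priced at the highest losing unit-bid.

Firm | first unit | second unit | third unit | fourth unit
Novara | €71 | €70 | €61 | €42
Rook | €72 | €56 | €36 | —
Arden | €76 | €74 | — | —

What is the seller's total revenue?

All unit-bids, highest first — top 6: 76 (Arden-1), 74 (Arden-2), 72 (Rook-1), 71 (Novara-1), 70 (Novara-2), 61 (Novara-3)
First bid not allocated: €56.
Allocation: Arden 2, Novara 3, Rook 1. Every unit priced at €56.
Revenue = 6 × 56 = €336.

Total revenue: €336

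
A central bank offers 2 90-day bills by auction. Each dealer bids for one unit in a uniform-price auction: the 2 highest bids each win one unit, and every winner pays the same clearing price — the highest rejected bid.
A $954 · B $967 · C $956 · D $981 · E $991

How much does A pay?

A pays $0

Ordering the bids: 991 (E), 981 (D), 967 (B), 956 (C), …
The 2 highest are E, D.
First losing bid is B's $967, which sets the uniform price.
A does not win → pays $0.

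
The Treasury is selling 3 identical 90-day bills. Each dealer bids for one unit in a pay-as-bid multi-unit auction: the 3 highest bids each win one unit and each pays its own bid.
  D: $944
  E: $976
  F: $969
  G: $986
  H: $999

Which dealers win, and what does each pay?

Ordering the bids: 999 (H), 986 (G), 976 (E), 969 (F), 944 (D)
Top 3: H, G, E.
Each winner pays its own bid: H $999, G $986, E $976.

H $999, G $986, E $976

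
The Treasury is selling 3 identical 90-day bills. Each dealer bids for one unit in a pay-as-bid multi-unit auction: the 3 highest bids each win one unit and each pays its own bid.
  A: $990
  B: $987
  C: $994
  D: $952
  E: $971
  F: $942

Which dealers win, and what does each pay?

C $994, A $990, B $987

Sorting: 994 (C), 990 (A), 987 (B), 971 (E), 952 (D), …
Top 3: C, A, B.
Each winner pays its own bid: C $994, A $990, B $987.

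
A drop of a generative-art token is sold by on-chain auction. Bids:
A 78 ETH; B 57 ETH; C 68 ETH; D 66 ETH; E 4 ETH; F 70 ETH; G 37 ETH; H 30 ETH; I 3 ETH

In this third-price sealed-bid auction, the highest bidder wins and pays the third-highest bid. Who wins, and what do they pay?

A pays 68 ETH

Rule: the highest bidder wins and pays the third-highest bid.
Bids ranked: 78 (A) > 70 (F) > 68 (C) > 66 (D) > 57 (B) > 37 (G) > …
A is highest; pays the third-highest bid, 68 ETH.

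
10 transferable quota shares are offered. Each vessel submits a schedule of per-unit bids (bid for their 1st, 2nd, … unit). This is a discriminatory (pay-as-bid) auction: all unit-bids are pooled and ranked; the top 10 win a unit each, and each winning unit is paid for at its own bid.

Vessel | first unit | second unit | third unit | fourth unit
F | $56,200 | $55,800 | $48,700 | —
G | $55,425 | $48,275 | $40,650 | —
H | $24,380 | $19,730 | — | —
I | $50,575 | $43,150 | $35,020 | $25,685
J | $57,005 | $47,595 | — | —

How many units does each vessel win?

F 3, G 3, I 2, J 2

All unit-bids, highest first — top 10: 57,005 (J-1), 56,200 (F-1), 55,800 (F-2), 55,425 (G-1), 50,575 (I-1), 48,700 (F-3), 48,275 (G-2), 47,595 (J-2), 43,150 (I-2), 40,650 (G-3)
Next rejected bid: $35,020 (not a price — pay-as-bid).
Allocation: F 3, G 3, I 2, J 2.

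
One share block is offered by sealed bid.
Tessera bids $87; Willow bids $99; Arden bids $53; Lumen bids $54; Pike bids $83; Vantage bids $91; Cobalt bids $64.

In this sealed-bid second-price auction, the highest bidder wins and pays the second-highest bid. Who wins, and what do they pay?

Bids ranked: 99 (Willow) > 91 (Vantage) > 87 (Tessera) > 83 (Pike) > 64 (Cobalt) > 54 (Lumen) > …
Willow wins with the highest bid; price is set by the runner-up at $91.

Willow pays $91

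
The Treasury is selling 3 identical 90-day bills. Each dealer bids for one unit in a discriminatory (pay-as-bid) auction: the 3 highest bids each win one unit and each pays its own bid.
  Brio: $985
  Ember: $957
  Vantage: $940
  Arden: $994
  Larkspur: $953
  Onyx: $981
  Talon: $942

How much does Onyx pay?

Sorting: 994 (Arden), 985 (Brio), 981 (Onyx), 957 (Ember), 953 (Larkspur), …
Winners (3 units): Arden, Brio, Onyx.
Onyx wins → own bid $981.

Onyx pays $981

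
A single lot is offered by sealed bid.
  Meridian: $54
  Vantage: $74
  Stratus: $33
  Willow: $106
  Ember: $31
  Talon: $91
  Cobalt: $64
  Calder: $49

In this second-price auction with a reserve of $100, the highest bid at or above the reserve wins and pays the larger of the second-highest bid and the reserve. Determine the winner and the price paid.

Sorting bids: 106 (Willow) > 91 (Talon) > 74 (Vantage) > 64 (Cobalt) > 54 (Meridian) > 49 (Calder) > …
Highest eligible bid: Willow at $106.
max(second-highest $91, reserve $100) = $100.

Willow pays $100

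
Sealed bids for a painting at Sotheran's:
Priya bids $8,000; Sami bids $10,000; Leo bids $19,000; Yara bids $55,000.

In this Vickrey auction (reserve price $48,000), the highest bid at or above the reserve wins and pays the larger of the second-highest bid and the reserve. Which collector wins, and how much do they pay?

Vickrey auction (reserve price $48,000): the highest bid at or above the reserve wins and pays the larger of the second-highest bid and the reserve.
Bids in order: 55,000 (Yara) > 19,000 (Leo) > 10,000 (Sami) > 8,000 (Priya)
Highest eligible bid: Yara at $55,000.
Second-highest bid $19,000 is below the reserve $48,000, so the reserve binds → payment $48,000.

Yara pays $48,000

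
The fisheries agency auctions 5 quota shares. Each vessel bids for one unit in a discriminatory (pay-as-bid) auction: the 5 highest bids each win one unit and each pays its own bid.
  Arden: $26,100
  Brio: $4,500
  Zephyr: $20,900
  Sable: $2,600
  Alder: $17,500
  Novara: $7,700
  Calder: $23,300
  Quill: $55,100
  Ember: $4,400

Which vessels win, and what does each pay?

Quill $55,100, Arden $26,100, Calder $23,300, Zephyr $20,900, Alder $17,500

Sorting: 55,100 (Quill), 26,100 (Arden), 23,300 (Calder), 20,900 (Zephyr), 17,500 (Alder), 7,700 (Novara), 4,500 (Brio), …
Top 5: Quill, Arden, Calder, Zephyr, Alder.
Each winner pays its own bid: Quill $55,100, Arden $26,100, Calder $23,300, Zephyr $20,900, Alder $17,500.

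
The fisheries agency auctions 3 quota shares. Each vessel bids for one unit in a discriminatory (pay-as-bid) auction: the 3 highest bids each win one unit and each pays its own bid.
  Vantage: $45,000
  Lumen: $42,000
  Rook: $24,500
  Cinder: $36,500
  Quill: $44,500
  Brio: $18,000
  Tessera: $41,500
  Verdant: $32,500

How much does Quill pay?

Quill pays $44,500

Bids ranked high→low: 45,000 (Vantage), 44,500 (Quill), 42,000 (Lumen), 41,500 (Tessera), 36,500 (Cinder), …
The 3 highest are Vantage, Quill, Lumen.
Quill wins → own bid $44,500.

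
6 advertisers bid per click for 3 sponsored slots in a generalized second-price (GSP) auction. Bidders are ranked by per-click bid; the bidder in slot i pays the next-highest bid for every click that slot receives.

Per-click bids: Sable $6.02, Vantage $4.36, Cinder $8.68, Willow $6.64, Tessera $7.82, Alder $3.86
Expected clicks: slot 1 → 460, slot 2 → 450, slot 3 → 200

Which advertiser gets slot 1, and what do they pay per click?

Sorting advertisers: $8.68 (Cinder) > $7.82 (Tessera) > $6.64 (Willow) > $6.02 (Sable) > …
Slot 1 goes to the first-ranked bidder, Cinder, who pays the next bid down: $7.82/click.

Cinder; $7.82 per click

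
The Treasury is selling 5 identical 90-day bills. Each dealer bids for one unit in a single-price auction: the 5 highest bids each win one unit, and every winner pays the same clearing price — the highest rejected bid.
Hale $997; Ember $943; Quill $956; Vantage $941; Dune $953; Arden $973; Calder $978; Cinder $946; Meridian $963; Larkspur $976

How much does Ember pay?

Bids ranked high→low: 997 (Hale), 978 (Calder), 976 (Larkspur), 973 (Arden), 963 (Meridian), 956 (Quill), 953 (Dune), …
Top 5: Hale, Calder, Larkspur, Arden, Meridian.
First losing bid is Quill's $956, which sets the uniform price.
Ember does not win → pays $0.

Ember pays $0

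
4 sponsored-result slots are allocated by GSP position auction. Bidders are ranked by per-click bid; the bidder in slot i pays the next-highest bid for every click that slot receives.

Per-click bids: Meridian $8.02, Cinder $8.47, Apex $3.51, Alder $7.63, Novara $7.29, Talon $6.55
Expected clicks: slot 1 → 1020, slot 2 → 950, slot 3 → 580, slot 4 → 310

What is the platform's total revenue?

Per-click bids in order: $8.47 (Cinder) > $8.02 (Meridian) > $7.63 (Alder) > $7.29 (Novara) > $6.55 (Talon) > …
Slot 1: Cinder pays $8.02 × 1020 = $8180.40
Slot 2: Meridian pays $7.63 × 950 = $7248.50
Slot 3: Alder pays $7.29 × 580 = $4228.20
Slot 4: Novara pays $6.55 × 310 = $2030.50
Total = $21687.60

Total revenue: $21687.60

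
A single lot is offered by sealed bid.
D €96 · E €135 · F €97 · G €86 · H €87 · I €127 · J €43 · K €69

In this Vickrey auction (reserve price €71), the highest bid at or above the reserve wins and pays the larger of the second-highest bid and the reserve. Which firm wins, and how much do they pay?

E pays €127

Bids ranked: 135 (E) > 127 (I) > 97 (F) > 96 (D) > 87 (H) > 86 (G) > …
E has the top bid at or above the reserve (€135).
max(second-highest €127, reserve €71) = €127; the reserve does not bind.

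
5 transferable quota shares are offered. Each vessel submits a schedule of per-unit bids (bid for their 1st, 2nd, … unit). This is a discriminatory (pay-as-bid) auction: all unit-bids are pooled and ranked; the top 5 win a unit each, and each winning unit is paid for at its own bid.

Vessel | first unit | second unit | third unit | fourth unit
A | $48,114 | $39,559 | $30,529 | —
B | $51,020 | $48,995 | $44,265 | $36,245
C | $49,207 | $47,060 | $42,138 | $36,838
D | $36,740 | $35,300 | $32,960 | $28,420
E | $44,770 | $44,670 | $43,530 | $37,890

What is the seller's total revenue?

Merging the schedules and taking the best 5: 51,020 (B-1), 49,207 (C-1), 48,995 (B-2), 48,114 (A-1), 47,060 (C-2)
Next rejected bid: $44,770 (not a price — pay-as-bid).
Each winning unit pays its own bid.
Revenue = 51,020 + 49,207 + 48,995 + 48,114 + 47,060 = $244,396.

Total revenue: $244,396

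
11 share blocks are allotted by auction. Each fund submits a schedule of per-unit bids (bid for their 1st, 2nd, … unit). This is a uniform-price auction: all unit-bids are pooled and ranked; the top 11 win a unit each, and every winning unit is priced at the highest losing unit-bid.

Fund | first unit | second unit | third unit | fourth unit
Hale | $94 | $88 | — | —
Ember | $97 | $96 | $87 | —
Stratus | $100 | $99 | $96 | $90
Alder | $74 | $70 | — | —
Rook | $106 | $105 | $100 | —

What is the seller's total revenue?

Total revenue: $957

Pooled unit-bids ranked (top 11): 106 (Rook-1), 105 (Rook-2), 100 (Stratus-1), 100 (Rook-3), 99 (Stratus-2), 97 (Ember-1), 96 (Ember-2), 96 (Stratus-3), 94 (Hale-1), 90 (Stratus-4), 88 (Hale-2)
First bid not allocated: $87.
Allocation: Ember 2, Hale 2, Rook 3, Stratus 4. Every unit priced at $87.
Revenue = 11 × 87 = $957.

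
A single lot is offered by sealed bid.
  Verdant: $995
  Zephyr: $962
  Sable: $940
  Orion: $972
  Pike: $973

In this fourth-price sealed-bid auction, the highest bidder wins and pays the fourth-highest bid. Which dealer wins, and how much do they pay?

Verdant pays $962

Rule: the highest bidder wins and pays the fourth-highest bid.
Sorting bids: 995 (Verdant) > 973 (Pike) > 972 (Orion) > 962 (Zephyr) > 940 (Sable)
Verdant is highest; pays the fourth-highest bid, $962.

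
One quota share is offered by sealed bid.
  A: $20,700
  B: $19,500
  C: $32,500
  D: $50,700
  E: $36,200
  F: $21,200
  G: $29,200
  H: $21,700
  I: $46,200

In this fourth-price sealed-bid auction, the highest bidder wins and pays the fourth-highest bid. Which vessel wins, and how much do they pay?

Fourth-price sealed-bid auction: the highest bidder wins and pays the fourth-highest bid.
Bids in order: 50,700 (D) > 46,200 (I) > 36,200 (E) > 32,500 (C) > 29,200 (G) > 21,700 (H) > …
D wins; payment is bid #4 in the ranking = $32,500.

D pays $32,500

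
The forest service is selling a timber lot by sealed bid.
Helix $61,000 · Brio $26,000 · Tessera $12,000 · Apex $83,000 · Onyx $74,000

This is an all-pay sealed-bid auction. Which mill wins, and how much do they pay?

Rule: the highest bidder wins the item, but every bidder pays their own bid.
Bids in order: 83,000 (Apex) > 74,000 (Onyx) > 61,000 (Helix) > 26,000 (Brio) > 12,000 (Tessera)
Apex wins with the top bid; all bids are sunk regardless.

Apex pays $83,000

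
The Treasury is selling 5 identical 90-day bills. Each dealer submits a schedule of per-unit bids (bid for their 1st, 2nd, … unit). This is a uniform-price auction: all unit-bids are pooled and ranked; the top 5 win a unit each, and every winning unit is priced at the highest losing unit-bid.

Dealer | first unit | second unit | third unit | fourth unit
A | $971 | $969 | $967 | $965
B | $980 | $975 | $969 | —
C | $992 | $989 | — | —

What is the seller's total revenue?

Total revenue: $4,845

Merging the schedules and taking the best 5: 992 (C-1), 989 (C-2), 980 (B-1), 975 (B-2), 971 (A-1)
Highest rejected unit-bid = $969.
Allocation: A 1, B 2, C 2. Every unit priced at $969.
Revenue = 5 × 969 = $4,845.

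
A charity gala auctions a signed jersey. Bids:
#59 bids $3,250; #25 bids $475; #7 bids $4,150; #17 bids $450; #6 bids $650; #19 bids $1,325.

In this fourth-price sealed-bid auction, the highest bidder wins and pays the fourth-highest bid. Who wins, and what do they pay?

Bids in order: 4,150 (#7) > 3,250 (#59) > 1,325 (#19) > 650 (#6) > 475 (#25) > 450 (#17)
#7 is highest; pays the fourth-highest bid, $650.

#7 pays $650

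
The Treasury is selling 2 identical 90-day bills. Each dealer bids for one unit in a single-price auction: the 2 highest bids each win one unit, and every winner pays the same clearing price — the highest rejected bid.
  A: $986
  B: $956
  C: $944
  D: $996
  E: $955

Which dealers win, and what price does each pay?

D, A; each pays $956

Ordering the bids: 996 (D), 986 (A), 956 (B), 955 (E), …
Winners (2 units): D, A.
First losing bid is B's $956, which sets the uniform price.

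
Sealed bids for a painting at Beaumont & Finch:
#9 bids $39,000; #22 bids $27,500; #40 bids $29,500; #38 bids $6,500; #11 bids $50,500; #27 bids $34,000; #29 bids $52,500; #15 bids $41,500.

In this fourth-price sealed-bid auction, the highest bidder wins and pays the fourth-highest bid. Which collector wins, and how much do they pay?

Sorting bids: 52,500 (#29) > 50,500 (#11) > 41,500 (#15) > 39,000 (#9) > 34,000 (#27) > 29,500 (#40) > …
#29 is highest; pays the fourth-highest bid, $39,000.

#29 pays $39,000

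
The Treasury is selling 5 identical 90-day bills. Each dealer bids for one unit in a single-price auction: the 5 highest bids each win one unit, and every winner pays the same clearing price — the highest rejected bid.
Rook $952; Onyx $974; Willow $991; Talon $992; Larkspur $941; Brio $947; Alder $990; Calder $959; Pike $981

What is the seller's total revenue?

Sorting: 992 (Talon), 991 (Willow), 990 (Alder), 981 (Pike), 974 (Onyx), 959 (Calder), 952 (Rook), …
Top 5: Talon, Willow, Alder, Pike, Onyx.
Highest unsuccessful bid: $959 → clearing price.
Total revenue = 5 × $959 = $4,795.

Total revenue: $4,795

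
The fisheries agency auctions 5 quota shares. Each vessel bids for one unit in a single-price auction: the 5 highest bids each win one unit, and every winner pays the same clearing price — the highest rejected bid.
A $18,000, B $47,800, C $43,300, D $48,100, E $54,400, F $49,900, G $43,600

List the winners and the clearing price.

E, F, D, B, G; each pays $43,300

Bids ranked high→low: 54,400 (E), 49,900 (F), 48,100 (D), 47,800 (B), 43,600 (G), 43,300 (C), 18,000 (A)
The 5 highest are E, F, D, B, G.
Highest unsuccessful bid: $43,300 → clearing price.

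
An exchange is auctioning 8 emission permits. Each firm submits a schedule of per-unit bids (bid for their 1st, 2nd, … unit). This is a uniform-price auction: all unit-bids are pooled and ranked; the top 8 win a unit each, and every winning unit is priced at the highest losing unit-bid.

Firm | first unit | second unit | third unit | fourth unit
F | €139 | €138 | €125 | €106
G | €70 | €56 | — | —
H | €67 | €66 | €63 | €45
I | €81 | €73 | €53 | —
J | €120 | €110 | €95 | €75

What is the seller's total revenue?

All unit-bids, highest first — top 8: 139 (F-1), 138 (F-2), 125 (F-3), 120 (J-1), 110 (J-2), 106 (F-4), 95 (J-3), 81 (I-1)
First bid not allocated: €75.
Allocation: F 4, I 1, J 3. Every unit priced at €75.
Revenue = 8 × 75 = €600.

Total revenue: €600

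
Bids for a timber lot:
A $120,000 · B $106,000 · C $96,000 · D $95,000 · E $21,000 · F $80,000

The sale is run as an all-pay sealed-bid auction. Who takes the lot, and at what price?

Sorting bids: 120,000 (A) > 106,000 (B) > 96,000 (C) > 95,000 (D) > 80,000 (F) > 21,000 (E)
A wins with the top bid; all bids are sunk regardless.

A pays $120,000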